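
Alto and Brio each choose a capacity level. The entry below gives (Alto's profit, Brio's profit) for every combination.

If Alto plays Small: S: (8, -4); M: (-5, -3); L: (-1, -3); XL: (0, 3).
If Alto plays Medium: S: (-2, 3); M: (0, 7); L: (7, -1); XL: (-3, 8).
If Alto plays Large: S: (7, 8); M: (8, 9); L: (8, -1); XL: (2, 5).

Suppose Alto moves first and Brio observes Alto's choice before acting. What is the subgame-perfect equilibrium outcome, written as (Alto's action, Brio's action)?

Solve by backward induction (Alto leads).
- Small: Brio compares -4, -3, -3, 3 and picks XL; Alto would get 0.
- Medium: Brio compares 3, 7, -1, 8 and picks XL; Alto would get -3.
- Large: Brio compares 8, 9, -1, 5 and picks M; Alto would get 8.
Maximizing over 0, -3, 8, Alto chooses Large. Subgame-perfect outcome: (Large, M) with payoffs (8, 9).

(Large, M)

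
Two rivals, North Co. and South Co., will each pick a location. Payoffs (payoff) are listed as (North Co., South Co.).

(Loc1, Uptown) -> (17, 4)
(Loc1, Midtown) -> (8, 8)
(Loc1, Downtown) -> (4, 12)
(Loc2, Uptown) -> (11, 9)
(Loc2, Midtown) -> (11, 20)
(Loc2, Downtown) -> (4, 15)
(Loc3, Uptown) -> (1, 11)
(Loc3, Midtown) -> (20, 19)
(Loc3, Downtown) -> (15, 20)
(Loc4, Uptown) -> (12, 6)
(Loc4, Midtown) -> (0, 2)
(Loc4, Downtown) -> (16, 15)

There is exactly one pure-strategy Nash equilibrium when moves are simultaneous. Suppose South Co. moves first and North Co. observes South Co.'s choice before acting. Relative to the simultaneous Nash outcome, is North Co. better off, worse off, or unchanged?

Work backward from North Co.'s decision.
- Uptown → North Co. plays Loc1 (best of 17, 11, 1, 12); South Co. gets 4.
- Midtown → North Co. plays Loc3 (best of 8, 11, 20, 0); South Co. gets 19.
- Downtown → North Co. plays Loc4 (best of 4, 4, 15, 16); South Co. gets 15.
Maximizing over 4, 19, 15, South Co. chooses Midtown. Subgame-perfect outcome: (Loc3, Midtown) with payoffs (20, 19).
For the simultaneous game, intersect best replies.
North Co.'s best replies: Uptown→Loc1; Midtown→Loc3; Downtown→Loc4.
South Co.'s best replies: Loc1→Downtown; Loc2→Midtown; Loc3→Downtown; Loc4→Downtown.
Only (Loc4, Downtown) has each player best-responding; Nash payoffs (16, 15).
North Co. earns 20 sequentially versus 16 at the Nash outcome: better off.

better off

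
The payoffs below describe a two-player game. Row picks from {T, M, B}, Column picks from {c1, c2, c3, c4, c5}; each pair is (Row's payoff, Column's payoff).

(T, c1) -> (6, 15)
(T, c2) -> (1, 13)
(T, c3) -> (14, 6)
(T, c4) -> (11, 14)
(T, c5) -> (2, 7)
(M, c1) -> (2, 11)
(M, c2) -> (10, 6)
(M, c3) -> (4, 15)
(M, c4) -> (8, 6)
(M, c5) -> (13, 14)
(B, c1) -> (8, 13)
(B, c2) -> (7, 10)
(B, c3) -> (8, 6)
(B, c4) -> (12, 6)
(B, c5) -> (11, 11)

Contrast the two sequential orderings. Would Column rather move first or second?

first

If Row leads: Column's best replies are T→c1, M→c3, B→c1; Row's induced payoffs 6, 4, 8; outcome (B, c1), payoffs (8, 13).
If Column leads: Row's best replies are c1→B, c2→M, c3→T, c4→B, c5→M; Column's induced payoffs 13, 6, 6, 6, 14; outcome (M, c5), payoffs (13, 14).
Column gets 14 moving first and 13 moving second, so Column prefers to move first.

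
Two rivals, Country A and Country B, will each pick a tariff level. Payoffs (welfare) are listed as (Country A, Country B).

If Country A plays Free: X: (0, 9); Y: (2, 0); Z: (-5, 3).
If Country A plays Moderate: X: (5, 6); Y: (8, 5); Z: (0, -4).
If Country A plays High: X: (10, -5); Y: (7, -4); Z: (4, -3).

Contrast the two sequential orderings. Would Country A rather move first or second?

If Country A leads: Country B's best replies are Free→X, Moderate→X, High→Z; Country A's induced payoffs 0, 5, 4; outcome (Moderate, X), payoffs (5, 6).
If Country B leads: Country A's best replies are X→High, Y→Moderate, Z→High; Country B's induced payoffs -5, 5, -3; outcome (Moderate, Y), payoffs (8, 5).
Country A gets 5 moving first and 8 moving second, so Country A prefers to move second.

second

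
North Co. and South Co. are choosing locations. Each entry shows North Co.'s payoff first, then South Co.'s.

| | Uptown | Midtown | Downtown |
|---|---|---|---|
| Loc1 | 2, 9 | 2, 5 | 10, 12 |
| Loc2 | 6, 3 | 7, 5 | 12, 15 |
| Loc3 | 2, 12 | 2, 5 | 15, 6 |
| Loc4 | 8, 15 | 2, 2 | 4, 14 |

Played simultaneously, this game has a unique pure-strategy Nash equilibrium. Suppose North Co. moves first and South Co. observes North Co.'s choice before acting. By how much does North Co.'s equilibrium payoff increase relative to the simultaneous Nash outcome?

Work backward from South Co.'s decision.
- Loc1: South Co. compares 9, 5, 12 and picks Downtown; North Co. would get 10.
- Loc2: South Co. compares 3, 5, 15 and picks Downtown; North Co. would get 12.
- Loc3: South Co. compares 12, 5, 6 and picks Uptown; North Co. would get 2.
- Loc4: South Co. compares 15, 2, 14 and picks Uptown; North Co. would get 8.
Maximizing over 10, 12, 2, 8, North Co. chooses Loc2. Subgame-perfect outcome: (Loc2, Downtown) with payoffs (12, 15).
Now find the simultaneous Nash equilibrium.
North Co.'s best replies: Uptown→Loc4; Midtown→Loc2; Downtown→Loc3.
South Co.'s best replies: Loc1→Downtown; Loc2→Downtown; Loc3→Uptown; Loc4→Uptown.
Only (Loc4, Uptown) has each player best-responding; Nash payoffs (8, 15).
North Co.'s commitment gain: 12 − 8 = 4.

4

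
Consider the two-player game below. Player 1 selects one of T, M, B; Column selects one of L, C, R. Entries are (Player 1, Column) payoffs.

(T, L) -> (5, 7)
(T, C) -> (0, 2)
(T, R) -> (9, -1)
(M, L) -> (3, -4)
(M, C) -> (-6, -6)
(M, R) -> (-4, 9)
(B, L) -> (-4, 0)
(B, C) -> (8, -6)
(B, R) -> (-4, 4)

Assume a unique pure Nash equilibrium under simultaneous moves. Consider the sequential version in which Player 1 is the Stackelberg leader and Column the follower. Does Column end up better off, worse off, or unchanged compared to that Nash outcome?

unchanged

Work backward from Column's decision.
- T → Column plays L (best of 7, 2, -1); Player 1 gets 5.
- M → Column plays R (best of -4, -6, 9); Player 1 gets -4.
- B → Column plays R (best of 0, -6, 4); Player 1 gets -4.
Among 5, -4, -4, the best is 5 at T. Subgame-perfect outcome: (T, L) with payoffs (5, 7).
Now find the simultaneous Nash equilibrium.
Player 1's best replies: L→T; C→B; R→T.
Column's best replies: T→L; M→R; B→R.
Only (T, L) has each player best-responding; Nash payoffs (5, 7).
Column earns 7 sequentially versus 7 at the Nash outcome: unchanged.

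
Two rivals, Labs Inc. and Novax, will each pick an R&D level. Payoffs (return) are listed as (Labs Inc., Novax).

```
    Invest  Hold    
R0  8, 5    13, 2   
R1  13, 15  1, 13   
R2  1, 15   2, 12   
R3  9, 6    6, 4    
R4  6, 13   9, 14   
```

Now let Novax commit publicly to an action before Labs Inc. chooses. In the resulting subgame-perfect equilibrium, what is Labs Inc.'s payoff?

Labs Inc. best-responds to each possible Novax move:
- Invest: Labs Inc. compares 8, 13, 1, 9, 6 and picks R1; Novax would get 15.
- Hold: Labs Inc. compares 13, 1, 2, 6, 9 and picks R0; Novax would get 2.
Among 15, 2, the best is 15 at Invest. Subgame-perfect outcome: (R1, Invest) with payoffs (13, 15).

13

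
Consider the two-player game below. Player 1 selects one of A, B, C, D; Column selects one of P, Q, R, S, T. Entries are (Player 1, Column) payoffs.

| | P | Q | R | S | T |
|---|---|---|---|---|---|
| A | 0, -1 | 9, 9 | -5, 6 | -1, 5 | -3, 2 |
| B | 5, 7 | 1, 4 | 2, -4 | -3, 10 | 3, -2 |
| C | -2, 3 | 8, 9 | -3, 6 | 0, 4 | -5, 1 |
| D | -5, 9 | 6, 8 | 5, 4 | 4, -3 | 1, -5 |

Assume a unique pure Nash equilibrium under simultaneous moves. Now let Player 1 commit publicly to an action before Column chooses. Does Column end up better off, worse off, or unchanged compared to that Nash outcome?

unchanged

Solve by backward induction (Player 1 leads).
- A: Column compares -1, 9, 6, 5, 2 and picks Q; Player 1 would get 9.
- B: Column compares 7, 4, -4, 10, -2 and picks S; Player 1 would get -3.
- C: Column compares 3, 9, 6, 4, 1 and picks Q; Player 1 would get 8.
- D: Column compares 9, 8, 4, -3, -5 and picks P; Player 1 would get -5.
Among 9, -3, 8, -5, the best is 9 at A. Subgame-perfect outcome: (A, Q) with payoffs (9, 9).
For the simultaneous game, intersect best replies.
Player 1's best replies: P→B; Q→A; R→D; S→D; T→B.
Column's best replies: A→Q; B→S; C→Q; D→P.
The unique mutual best reply is (A, Q), giving (9, 9).
Column earns 9 sequentially versus 9 at the Nash outcome: unchanged.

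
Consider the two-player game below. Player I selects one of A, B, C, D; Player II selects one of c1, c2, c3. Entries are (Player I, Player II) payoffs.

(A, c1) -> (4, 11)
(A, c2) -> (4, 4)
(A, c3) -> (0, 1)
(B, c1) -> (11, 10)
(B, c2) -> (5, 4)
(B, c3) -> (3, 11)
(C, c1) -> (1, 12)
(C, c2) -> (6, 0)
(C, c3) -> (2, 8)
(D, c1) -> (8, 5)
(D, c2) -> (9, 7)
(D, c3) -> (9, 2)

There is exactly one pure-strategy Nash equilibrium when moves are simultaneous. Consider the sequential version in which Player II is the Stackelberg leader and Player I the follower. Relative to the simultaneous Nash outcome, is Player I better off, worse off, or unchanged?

better off

Solve by backward induction (Player II leads).
- c1 → Player I plays B (best of 4, 11, 1, 8); Player II gets 10.
- c2 → Player I plays D (best of 4, 5, 6, 9); Player II gets 7.
- c3 → Player I plays D (best of 0, 3, 2, 9); Player II gets 2.
Among 10, 7, 2, the best is 10 at c1. Subgame-perfect outcome: (B, c1) with payoffs (11, 10).
Now find the simultaneous Nash equilibrium.
Player I's best replies: c1→B; c2→D; c3→D.
Player II's best replies: A→c1; B→c3; C→c1; D→c2.
The unique mutual best reply is (D, c2), giving (9, 7).
Player I earns 11 sequentially versus 9 at the Nash outcome: better off.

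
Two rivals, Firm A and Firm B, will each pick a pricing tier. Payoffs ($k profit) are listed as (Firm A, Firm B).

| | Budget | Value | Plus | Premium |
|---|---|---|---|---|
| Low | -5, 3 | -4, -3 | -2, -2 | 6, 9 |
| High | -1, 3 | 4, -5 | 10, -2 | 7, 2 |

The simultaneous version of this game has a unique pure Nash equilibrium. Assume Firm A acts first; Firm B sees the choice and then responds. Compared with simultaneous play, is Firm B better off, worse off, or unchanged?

Solve by backward induction (Firm A leads).
- Low → Firm B plays Premium (best of 3, -3, -2, 9); Firm A gets 6.
- High → Firm B plays Budget (best of 3, -5, -2, 2); Firm A gets -1.
Firm A's induced payoffs are 6, -1, so Firm A commits to Low. Subgame-perfect outcome: (Low, Premium) with payoffs (6, 9).
For the simultaneous game, intersect best replies.
Firm A's best replies: Budget→High; Value→High; Plus→High; Premium→High.
Firm B's best replies: Low→Premium; High→Budget.
Only (High, Budget) has each player best-responding; Nash payoffs (-1, 3).
Firm B earns 9 sequentially versus 3 at the Nash outcome: better off.

better off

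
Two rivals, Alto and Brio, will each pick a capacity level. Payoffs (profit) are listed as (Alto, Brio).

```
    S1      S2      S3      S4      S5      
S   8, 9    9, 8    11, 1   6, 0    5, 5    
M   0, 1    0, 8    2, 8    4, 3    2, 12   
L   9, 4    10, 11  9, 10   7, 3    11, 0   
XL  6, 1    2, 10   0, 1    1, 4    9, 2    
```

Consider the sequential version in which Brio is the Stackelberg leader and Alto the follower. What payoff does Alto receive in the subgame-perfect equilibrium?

10

Backward induction with Brio moving first.
- S1: BR = L, leader payoff 4.
- S2: BR = L, leader payoff 11.
- S3: BR = S, leader payoff 1.
- S4: BR = L, leader payoff 3.
- S5: BR = L, leader payoff 0.
Maximizing over 4, 11, 1, 3, 0, Brio chooses S2. Subgame-perfect outcome: (L, S2) with payoffs (10, 11).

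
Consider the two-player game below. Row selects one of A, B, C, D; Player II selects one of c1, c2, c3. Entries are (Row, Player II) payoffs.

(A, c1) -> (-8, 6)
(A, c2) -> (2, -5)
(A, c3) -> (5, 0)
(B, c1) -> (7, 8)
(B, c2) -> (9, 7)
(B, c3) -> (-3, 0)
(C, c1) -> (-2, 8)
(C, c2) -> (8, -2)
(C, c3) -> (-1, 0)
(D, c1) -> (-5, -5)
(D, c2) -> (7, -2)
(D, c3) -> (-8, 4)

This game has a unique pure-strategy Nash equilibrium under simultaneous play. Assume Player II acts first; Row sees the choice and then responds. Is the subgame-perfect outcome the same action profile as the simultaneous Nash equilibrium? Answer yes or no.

Solve by backward induction (Player II leads).
- c1: Row compares -8, 7, -2, -5 and picks B; Player II would get 8.
- c2: Row compares 2, 9, 8, 7 and picks B; Player II would get 7.
- c3: Row compares 5, -3, -1, -8 and picks A; Player II would get 0.
Among 8, 7, 0, the best is 8 at c1. Subgame-perfect outcome: (B, c1) with payoffs (7, 8).
For the simultaneous game, intersect best replies.
Row's best replies: c1→B; c2→B; c3→A.
Player II's best replies: A→c1; B→c1; C→c1; D→c3.
Only (B, c1) has each player best-responding; Nash payoffs (7, 8).
Sequential outcome (B, c1) coincides with the Nash profile (B, c1).

yes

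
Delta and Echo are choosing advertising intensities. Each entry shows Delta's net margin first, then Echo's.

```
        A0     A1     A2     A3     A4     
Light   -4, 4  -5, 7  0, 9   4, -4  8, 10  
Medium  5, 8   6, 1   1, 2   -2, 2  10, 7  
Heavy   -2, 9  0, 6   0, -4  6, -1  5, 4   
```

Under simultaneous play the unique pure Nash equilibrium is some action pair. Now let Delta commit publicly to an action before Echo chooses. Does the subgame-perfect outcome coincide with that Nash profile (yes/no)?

no

Backward induction with Delta moving first.
- Light: Echo compares 4, 7, 9, -4, 10 and picks A4; Delta would get 8.
- Medium: Echo compares 8, 1, 2, 2, 7 and picks A0; Delta would get 5.
- Heavy: Echo compares 9, 6, -4, -1, 4 and picks A0; Delta would get -2.
Maximizing over 8, 5, -2, Delta chooses Light. Subgame-perfect outcome: (Light, A4) with payoffs (8, 10).
Now find the simultaneous Nash equilibrium.
Delta's best replies: A0→Medium; A1→Medium; A2→Medium; A3→Heavy; A4→Medium.
Echo's best replies: Light→A4; Medium→A0; Heavy→A0.
The unique mutual best reply is (Medium, A0), giving (5, 8).
Sequential outcome (Light, A4) differs from the Nash profile (Medium, A0).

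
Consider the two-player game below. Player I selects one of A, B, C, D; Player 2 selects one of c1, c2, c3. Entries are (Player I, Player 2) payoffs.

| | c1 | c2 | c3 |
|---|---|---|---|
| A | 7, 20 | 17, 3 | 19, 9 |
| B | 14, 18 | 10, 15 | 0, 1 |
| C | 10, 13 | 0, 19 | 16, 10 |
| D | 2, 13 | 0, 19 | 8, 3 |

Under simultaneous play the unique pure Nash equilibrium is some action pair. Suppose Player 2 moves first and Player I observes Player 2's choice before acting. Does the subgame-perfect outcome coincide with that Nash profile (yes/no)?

yes

Solve by backward induction (Player 2 leads).
- c1 → Player I plays B (best of 7, 14, 10, 2); Player 2 gets 18.
- c2 → Player I plays A (best of 17, 10, 0, 0); Player 2 gets 3.
- c3 → Player I plays A (best of 19, 0, 16, 8); Player 2 gets 9.
Player 2's induced payoffs are 18, 3, 9, so Player 2 commits to c1. Subgame-perfect outcome: (B, c1) with payoffs (14, 18).
Under simultaneous play:
Player I's best replies: c1→B; c2→A; c3→A.
Player 2's best replies: A→c1; B→c1; C→c2; D→c2.
Only (B, c1) has each player best-responding; Nash payoffs (14, 18).
Sequential outcome (B, c1) coincides with the Nash profile (B, c1).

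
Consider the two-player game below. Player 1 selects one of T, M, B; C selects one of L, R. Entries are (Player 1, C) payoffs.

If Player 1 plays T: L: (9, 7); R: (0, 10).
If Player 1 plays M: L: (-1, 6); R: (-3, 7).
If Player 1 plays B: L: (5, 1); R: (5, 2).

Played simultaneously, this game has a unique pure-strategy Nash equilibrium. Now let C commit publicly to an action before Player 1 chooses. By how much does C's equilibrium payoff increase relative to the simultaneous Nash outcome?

Backward induction with C moving first.
- L: Player 1 compares 9, -1, 5 and picks T; C would get 7.
- R: Player 1 compares 0, -3, 5 and picks B; C would get 2.
C's induced payoffs are 7, 2, so C commits to L. Subgame-perfect outcome: (T, L) with payoffs (9, 7).
Now find the simultaneous Nash equilibrium.
Player 1's best replies: L→T; R→B.
C's best replies: T→R; M→R; B→R.
Only (B, R) has each player best-responding; Nash payoffs (5, 2).
C's commitment gain: 7 − 2 = 5.

5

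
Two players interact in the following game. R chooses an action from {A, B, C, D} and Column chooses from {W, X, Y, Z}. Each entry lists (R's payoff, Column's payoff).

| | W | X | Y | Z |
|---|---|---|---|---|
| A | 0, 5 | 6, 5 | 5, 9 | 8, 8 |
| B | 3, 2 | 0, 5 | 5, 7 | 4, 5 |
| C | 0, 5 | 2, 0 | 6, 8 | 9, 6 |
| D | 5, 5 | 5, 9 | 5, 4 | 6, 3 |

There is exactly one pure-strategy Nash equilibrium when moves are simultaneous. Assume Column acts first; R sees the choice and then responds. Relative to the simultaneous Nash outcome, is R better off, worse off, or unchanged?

unchanged

Backward induction with Column moving first.
- W → R plays D (best of 0, 3, 0, 5); Column gets 5.
- X → R plays A (best of 6, 0, 2, 5); Column gets 5.
- Y → R plays C (best of 5, 5, 6, 5); Column gets 8.
- Z → R plays C (best of 8, 4, 9, 6); Column gets 6.
Among 5, 5, 8, 6, the best is 8 at Y. Subgame-perfect outcome: (C, Y) with payoffs (6, 8).
Now find the simultaneous Nash equilibrium.
R's best replies: W→D; X→A; Y→C; Z→C.
Column's best replies: A→Y; B→Y; C→Y; D→X.
Only (C, Y) has each player best-responding; Nash payoffs (6, 8).
R earns 6 sequentially versus 6 at the Nash outcome: unchanged.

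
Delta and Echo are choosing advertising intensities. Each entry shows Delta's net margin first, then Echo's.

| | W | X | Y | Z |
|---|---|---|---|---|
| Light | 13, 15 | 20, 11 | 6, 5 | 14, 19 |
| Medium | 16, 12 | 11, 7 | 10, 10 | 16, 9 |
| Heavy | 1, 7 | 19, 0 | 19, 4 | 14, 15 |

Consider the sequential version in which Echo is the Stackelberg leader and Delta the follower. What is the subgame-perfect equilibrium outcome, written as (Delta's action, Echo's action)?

(Medium, W)

Delta best-responds to each possible Echo move:
- W: BR = Medium, leader payoff 12.
- X: BR = Light, leader payoff 11.
- Y: BR = Heavy, leader payoff 4.
- Z: BR = Medium, leader payoff 9.
Echo's induced payoffs are 12, 11, 4, 9, so Echo commits to W. Subgame-perfect outcome: (Medium, W) with payoffs (16, 12).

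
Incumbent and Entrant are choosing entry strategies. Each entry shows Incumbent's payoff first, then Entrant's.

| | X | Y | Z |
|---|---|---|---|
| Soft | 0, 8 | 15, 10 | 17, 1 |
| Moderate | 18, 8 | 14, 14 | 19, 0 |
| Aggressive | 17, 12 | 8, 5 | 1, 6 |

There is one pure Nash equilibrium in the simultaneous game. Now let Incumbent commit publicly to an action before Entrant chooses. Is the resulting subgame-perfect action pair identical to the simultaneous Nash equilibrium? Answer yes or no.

no

Solve by backward induction (Incumbent leads).
- Soft: Entrant compares 8, 10, 1 and picks Y; Incumbent would get 15.
- Moderate: Entrant compares 8, 14, 0 and picks Y; Incumbent would get 14.
- Aggressive: Entrant compares 12, 5, 6 and picks X; Incumbent would get 17.
Among 15, 14, 17, the best is 17 at Aggressive. Subgame-perfect outcome: (Aggressive, X) with payoffs (17, 12).
Under simultaneous play:
Incumbent's best replies: X→Moderate; Y→Soft; Z→Moderate.
Entrant's best replies: Soft→Y; Moderate→Y; Aggressive→X.
Only (Soft, Y) has each player best-responding; Nash payoffs (15, 10).
Sequential outcome (Aggressive, X) differs from the Nash profile (Soft, Y).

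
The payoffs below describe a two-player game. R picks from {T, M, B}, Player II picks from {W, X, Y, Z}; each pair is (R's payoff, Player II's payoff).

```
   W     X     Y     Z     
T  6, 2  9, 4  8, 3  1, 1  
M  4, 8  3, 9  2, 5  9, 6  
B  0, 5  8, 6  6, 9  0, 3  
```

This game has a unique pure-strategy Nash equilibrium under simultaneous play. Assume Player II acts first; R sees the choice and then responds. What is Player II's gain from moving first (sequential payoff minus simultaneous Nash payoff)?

Solve by backward induction (Player II leads).
- W → R plays T (best of 6, 4, 0); Player II gets 2.
- X → R plays T (best of 9, 3, 8); Player II gets 4.
- Y → R plays T (best of 8, 2, 6); Player II gets 3.
- Z → R plays M (best of 1, 9, 0); Player II gets 6.
Player II's induced payoffs are 2, 4, 3, 6, so Player II commits to Z. Subgame-perfect outcome: (M, Z) with payoffs (9, 6).
Now find the simultaneous Nash equilibrium.
R's best replies: W→T; X→T; Y→T; Z→M.
Player II's best replies: T→X; M→X; B→Y.
Only (T, X) has each player best-responding; Nash payoffs (9, 4).
Player II's commitment gain: 6 − 4 = 2.

2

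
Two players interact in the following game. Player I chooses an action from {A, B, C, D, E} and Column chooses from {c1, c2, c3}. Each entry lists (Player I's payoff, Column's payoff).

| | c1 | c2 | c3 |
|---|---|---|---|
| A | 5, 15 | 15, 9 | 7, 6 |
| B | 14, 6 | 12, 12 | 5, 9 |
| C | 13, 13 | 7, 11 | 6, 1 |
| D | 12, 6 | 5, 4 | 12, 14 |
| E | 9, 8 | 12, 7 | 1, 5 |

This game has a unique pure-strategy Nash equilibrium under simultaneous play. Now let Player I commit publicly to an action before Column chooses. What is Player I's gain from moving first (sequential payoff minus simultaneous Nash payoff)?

Work backward from Column's decision.
- A → Column plays c1 (best of 15, 9, 6); Player I gets 5.
- B → Column plays c2 (best of 6, 12, 9); Player I gets 12.
- C → Column plays c1 (best of 13, 11, 1); Player I gets 13.
- D → Column plays c3 (best of 6, 4, 14); Player I gets 12.
- E → Column plays c1 (best of 8, 7, 5); Player I gets 9.
Maximizing over 5, 12, 13, 12, 9, Player I chooses C. Subgame-perfect outcome: (C, c1) with payoffs (13, 13).
Under simultaneous play:
Player I's best replies: c1→B; c2→A; c3→D.
Column's best replies: A→c1; B→c2; C→c1; D→c3; E→c1.
Only (D, c3) has each player best-responding; Nash payoffs (12, 14).
Player I's commitment gain: 13 − 12 = 1.

1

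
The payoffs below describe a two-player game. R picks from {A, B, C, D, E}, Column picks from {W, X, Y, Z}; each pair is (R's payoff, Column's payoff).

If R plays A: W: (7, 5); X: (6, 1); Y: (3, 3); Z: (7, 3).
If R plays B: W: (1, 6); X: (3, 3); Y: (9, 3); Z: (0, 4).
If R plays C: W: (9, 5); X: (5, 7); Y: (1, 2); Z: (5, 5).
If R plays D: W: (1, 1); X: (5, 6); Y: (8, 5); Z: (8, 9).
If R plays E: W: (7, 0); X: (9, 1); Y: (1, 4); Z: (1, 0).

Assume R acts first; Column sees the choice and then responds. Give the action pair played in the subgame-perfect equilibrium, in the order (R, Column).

Work backward from Column's decision.
- A: BR = W, leader payoff 7.
- B: BR = W, leader payoff 1.
- C: BR = X, leader payoff 5.
- D: BR = Z, leader payoff 8.
- E: BR = Y, leader payoff 1.
Among 7, 1, 5, 8, 1, the best is 8 at D. Subgame-perfect outcome: (D, Z) with payoffs (8, 9).

(D, Z)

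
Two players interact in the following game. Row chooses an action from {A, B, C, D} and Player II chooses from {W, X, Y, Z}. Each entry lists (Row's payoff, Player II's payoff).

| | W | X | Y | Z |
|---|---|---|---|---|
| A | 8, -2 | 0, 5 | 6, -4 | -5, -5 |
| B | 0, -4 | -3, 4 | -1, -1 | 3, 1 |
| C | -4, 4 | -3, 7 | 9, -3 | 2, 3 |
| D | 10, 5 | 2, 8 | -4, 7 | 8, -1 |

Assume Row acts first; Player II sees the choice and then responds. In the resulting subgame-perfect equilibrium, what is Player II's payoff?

Work backward from Player II's decision.
- A → Player II plays X (best of -2, 5, -4, -5); Row gets 0.
- B → Player II plays X (best of -4, 4, -1, 1); Row gets -3.
- C → Player II plays X (best of 4, 7, -3, 3); Row gets -3.
- D → Player II plays X (best of 5, 8, 7, -1); Row gets 2.
Maximizing over 0, -3, -3, 2, Row chooses D. Subgame-perfect outcome: (D, X) with payoffs (2, 8).

8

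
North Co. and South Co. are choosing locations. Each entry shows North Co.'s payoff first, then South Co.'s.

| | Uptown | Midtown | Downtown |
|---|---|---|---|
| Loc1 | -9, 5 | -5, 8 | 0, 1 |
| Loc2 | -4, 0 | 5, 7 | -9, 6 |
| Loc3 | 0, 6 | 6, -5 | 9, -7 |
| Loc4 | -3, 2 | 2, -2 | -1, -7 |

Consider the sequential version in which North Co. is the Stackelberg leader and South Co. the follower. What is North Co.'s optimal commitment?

South Co. best-responds to each possible North Co. move:
- Loc1: BR = Midtown, leader payoff -5.
- Loc2: BR = Midtown, leader payoff 5.
- Loc3: BR = Uptown, leader payoff 0.
- Loc4: BR = Uptown, leader payoff -3.
Among -5, 5, 0, -3, the best is 5 at Loc2. Subgame-perfect outcome: (Loc2, Midtown) with payoffs (5, 7).

Loc2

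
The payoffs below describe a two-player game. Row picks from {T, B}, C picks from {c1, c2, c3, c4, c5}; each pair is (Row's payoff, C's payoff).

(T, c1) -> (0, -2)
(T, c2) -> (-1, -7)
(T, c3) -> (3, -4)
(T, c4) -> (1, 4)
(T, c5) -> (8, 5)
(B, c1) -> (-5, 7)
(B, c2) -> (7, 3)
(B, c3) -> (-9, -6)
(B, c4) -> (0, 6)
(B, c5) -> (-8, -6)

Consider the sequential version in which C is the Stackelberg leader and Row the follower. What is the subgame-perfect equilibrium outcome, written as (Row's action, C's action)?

Row best-responds to each possible C move:
- c1 → Row plays T (best of 0, -5); C gets -2.
- c2 → Row plays B (best of -1, 7); C gets 3.
- c3 → Row plays T (best of 3, -9); C gets -4.
- c4 → Row plays T (best of 1, 0); C gets 4.
- c5 → Row plays T (best of 8, -8); C gets 5.
Among -2, 3, -4, 4, 5, the best is 5 at c5. Subgame-perfect outcome: (T, c5) with payoffs (8, 5).

(T, c5)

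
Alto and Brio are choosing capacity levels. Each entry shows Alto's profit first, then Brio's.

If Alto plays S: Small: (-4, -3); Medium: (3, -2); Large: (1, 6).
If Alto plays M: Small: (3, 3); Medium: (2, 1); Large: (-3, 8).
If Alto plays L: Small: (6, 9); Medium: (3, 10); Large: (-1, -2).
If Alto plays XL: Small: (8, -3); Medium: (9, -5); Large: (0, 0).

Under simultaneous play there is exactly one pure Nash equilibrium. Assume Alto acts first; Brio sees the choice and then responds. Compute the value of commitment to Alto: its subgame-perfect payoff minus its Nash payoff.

Work backward from Brio's decision.
- S: Brio compares -3, -2, 6 and picks Large; Alto would get 1.
- M: Brio compares 3, 1, 8 and picks Large; Alto would get -3.
- L: Brio compares 9, 10, -2 and picks Medium; Alto would get 3.
- XL: Brio compares -3, -5, 0 and picks Large; Alto would get 0.
Alto's induced payoffs are 1, -3, 3, 0, so Alto commits to L. Subgame-perfect outcome: (L, Medium) with payoffs (3, 10).
For the simultaneous game, intersect best replies.
Alto's best replies: Small→XL; Medium→XL; Large→S.
Brio's best replies: S→Large; M→Large; L→Medium; XL→Large.
The unique mutual best reply is (S, Large), giving (1, 6).
Alto's commitment gain: 3 − 1 = 2.

2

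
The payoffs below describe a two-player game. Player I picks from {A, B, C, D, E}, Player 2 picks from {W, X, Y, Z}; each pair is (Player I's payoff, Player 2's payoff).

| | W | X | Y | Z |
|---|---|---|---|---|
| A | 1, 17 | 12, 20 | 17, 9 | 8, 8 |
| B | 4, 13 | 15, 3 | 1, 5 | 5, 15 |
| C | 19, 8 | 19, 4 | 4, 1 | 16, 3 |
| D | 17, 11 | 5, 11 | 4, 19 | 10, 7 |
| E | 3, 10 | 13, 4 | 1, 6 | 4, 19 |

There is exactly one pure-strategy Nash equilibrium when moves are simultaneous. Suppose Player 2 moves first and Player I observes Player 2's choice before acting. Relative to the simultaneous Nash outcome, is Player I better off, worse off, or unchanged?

worse off

Player I best-responds to each possible Player 2 move:
- W → Player I plays C (best of 1, 4, 19, 17, 3); Player 2 gets 8.
- X → Player I plays C (best of 12, 15, 19, 5, 13); Player 2 gets 4.
- Y → Player I plays A (best of 17, 1, 4, 4, 1); Player 2 gets 9.
- Z → Player I plays C (best of 8, 5, 16, 10, 4); Player 2 gets 3.
Among 8, 4, 9, 3, the best is 9 at Y. Subgame-perfect outcome: (A, Y) with payoffs (17, 9).
For the simultaneous game, intersect best replies.
Player I's best replies: W→C; X→C; Y→A; Z→C.
Player 2's best replies: A→X; B→Z; C→W; D→Y; E→Z.
The unique mutual best reply is (C, W), giving (19, 8).
Player I earns 17 sequentially versus 19 at the Nash outcome: worse off.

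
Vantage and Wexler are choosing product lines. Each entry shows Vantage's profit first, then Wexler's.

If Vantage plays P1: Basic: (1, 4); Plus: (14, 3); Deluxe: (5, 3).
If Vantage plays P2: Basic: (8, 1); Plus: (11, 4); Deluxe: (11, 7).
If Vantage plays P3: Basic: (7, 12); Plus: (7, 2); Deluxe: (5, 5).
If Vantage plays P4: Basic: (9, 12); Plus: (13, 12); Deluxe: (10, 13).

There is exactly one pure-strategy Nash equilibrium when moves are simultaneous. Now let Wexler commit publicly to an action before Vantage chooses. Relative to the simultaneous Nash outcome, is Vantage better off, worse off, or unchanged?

worse off

Work backward from Vantage's decision.
- Basic: BR = P4, leader payoff 12.
- Plus: BR = P1, leader payoff 3.
- Deluxe: BR = P2, leader payoff 7.
Wexler's induced payoffs are 12, 3, 7, so Wexler commits to Basic. Subgame-perfect outcome: (P4, Basic) with payoffs (9, 12).
Now find the simultaneous Nash equilibrium.
Vantage's best replies: Basic→P4; Plus→P1; Deluxe→P2.
Wexler's best replies: P1→Basic; P2→Deluxe; P3→Basic; P4→Deluxe.
The unique mutual best reply is (P2, Deluxe), giving (11, 7).
Vantage earns 9 sequentially versus 11 at the Nash outcome: worse off.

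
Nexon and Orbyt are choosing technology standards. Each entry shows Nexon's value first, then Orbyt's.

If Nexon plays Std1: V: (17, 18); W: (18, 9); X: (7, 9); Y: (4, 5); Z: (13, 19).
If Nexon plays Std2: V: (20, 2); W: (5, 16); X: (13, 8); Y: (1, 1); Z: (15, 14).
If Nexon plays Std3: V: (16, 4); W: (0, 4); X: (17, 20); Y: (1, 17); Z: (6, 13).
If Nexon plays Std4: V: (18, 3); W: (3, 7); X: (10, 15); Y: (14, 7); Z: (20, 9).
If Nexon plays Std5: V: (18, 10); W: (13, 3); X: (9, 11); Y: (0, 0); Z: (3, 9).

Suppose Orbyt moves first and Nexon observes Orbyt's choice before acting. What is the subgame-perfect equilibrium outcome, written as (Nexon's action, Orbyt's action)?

(Std3, X)

Work backward from Nexon's decision.
- V: BR = Std2, leader payoff 2.
- W: BR = Std1, leader payoff 9.
- X: BR = Std3, leader payoff 20.
- Y: BR = Std4, leader payoff 7.
- Z: BR = Std4, leader payoff 9.
Orbyt's induced payoffs are 2, 9, 20, 7, 9, so Orbyt commits to X. Subgame-perfect outcome: (Std3, X) with payoffs (17, 20).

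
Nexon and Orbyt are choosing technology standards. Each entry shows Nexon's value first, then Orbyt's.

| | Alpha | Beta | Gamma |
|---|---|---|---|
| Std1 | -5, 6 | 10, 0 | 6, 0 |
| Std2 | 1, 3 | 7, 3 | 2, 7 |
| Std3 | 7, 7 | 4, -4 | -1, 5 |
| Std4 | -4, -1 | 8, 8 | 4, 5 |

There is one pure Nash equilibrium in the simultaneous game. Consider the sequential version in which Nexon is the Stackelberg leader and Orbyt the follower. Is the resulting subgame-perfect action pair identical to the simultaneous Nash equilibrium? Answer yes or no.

no

Solve by backward induction (Nexon leads).
- Std1: Orbyt compares 6, 0, 0 and picks Alpha; Nexon would get -5.
- Std2: Orbyt compares 3, 3, 7 and picks Gamma; Nexon would get 2.
- Std3: Orbyt compares 7, -4, 5 and picks Alpha; Nexon would get 7.
- Std4: Orbyt compares -1, 8, 5 and picks Beta; Nexon would get 8.
Nexon's induced payoffs are -5, 2, 7, 8, so Nexon commits to Std4. Subgame-perfect outcome: (Std4, Beta) with payoffs (8, 8).
Now find the simultaneous Nash equilibrium.
Nexon's best replies: Alpha→Std3; Beta→Std1; Gamma→Std1.
Orbyt's best replies: Std1→Alpha; Std2→Gamma; Std3→Alpha; Std4→Beta.
The unique mutual best reply is (Std3, Alpha), giving (7, 7).
Sequential outcome (Std4, Beta) differs from the Nash profile (Std3, Alpha).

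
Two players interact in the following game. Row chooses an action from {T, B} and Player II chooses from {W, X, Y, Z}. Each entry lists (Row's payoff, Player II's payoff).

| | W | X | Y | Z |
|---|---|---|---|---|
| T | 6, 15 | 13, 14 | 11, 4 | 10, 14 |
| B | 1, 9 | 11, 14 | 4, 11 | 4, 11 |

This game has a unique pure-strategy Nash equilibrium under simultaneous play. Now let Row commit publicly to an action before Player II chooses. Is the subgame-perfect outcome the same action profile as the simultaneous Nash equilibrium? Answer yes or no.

no

Work backward from Player II's decision.
- T: Player II compares 15, 14, 4, 14 and picks W; Row would get 6.
- B: Player II compares 9, 14, 11, 11 and picks X; Row would get 11.
Among 6, 11, the best is 11 at B. Subgame-perfect outcome: (B, X) with payoffs (11, 14).
Under simultaneous play:
Row's best replies: W→T; X→T; Y→T; Z→T.
Player II's best replies: T→W; B→X.
The unique mutual best reply is (T, W), giving (6, 15).
Sequential outcome (B, X) differs from the Nash profile (T, W).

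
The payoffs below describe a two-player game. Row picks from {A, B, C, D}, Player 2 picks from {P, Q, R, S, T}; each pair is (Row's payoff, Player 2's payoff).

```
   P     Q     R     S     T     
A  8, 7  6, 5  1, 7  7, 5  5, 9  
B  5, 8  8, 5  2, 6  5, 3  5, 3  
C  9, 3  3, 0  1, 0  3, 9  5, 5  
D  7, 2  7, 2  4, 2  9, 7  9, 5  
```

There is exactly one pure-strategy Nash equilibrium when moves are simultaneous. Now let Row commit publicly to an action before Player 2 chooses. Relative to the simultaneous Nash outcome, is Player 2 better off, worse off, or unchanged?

Backward induction with Row moving first.
- A: BR = T, leader payoff 5.
- B: BR = P, leader payoff 5.
- C: BR = S, leader payoff 3.
- D: BR = S, leader payoff 9.
Maximizing over 5, 5, 3, 9, Row chooses D. Subgame-perfect outcome: (D, S) with payoffs (9, 7).
Under simultaneous play:
Row's best replies: P→C; Q→B; R→D; S→D; T→D.
Player 2's best replies: A→T; B→P; C→S; D→S.
The unique mutual best reply is (D, S), giving (9, 7).
Player 2 earns 7 sequentially versus 7 at the Nash outcome: unchanged.

unchanged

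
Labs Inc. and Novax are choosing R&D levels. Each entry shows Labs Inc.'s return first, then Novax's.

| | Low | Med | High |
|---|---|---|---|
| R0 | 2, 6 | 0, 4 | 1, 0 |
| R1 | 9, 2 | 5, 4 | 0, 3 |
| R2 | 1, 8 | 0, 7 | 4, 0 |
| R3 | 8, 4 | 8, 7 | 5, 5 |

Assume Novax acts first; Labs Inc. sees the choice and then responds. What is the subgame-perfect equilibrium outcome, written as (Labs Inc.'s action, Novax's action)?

Solve by backward induction (Novax leads).
- Low: Labs Inc. compares 2, 9, 1, 8 and picks R1; Novax would get 2.
- Med: Labs Inc. compares 0, 5, 0, 8 and picks R3; Novax would get 7.
- High: Labs Inc. compares 1, 0, 4, 5 and picks R3; Novax would get 5.
Novax's induced payoffs are 2, 7, 5, so Novax commits to Med. Subgame-perfect outcome: (R3, Med) with payoffs (8, 7).

(R3, Med)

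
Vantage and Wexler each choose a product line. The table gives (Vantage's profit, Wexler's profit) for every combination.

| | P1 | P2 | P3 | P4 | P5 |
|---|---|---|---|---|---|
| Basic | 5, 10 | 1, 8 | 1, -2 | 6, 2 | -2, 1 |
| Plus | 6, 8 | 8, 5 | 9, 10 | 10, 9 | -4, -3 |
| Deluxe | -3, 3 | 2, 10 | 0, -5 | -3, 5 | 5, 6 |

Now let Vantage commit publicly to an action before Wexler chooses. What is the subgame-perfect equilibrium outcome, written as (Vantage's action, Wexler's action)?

(Plus, P3)

Backward induction with Vantage moving first.
- Basic: Wexler compares 10, 8, -2, 2, 1 and picks P1; Vantage would get 5.
- Plus: Wexler compares 8, 5, 10, 9, -3 and picks P3; Vantage would get 9.
- Deluxe: Wexler compares 3, 10, -5, 5, 6 and picks P2; Vantage would get 2.
Vantage's induced payoffs are 5, 9, 2, so Vantage commits to Plus. Subgame-perfect outcome: (Plus, P3) with payoffs (9, 10).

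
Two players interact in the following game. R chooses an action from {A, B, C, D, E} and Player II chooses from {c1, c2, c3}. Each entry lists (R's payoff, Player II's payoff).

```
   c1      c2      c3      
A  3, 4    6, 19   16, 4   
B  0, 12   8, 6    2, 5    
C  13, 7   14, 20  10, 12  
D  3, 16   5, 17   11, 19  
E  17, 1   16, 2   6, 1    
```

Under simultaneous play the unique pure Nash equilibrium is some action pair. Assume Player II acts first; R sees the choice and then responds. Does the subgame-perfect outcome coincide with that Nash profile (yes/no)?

no

R best-responds to each possible Player II move:
- c1: R compares 3, 0, 13, 3, 17 and picks E; Player II would get 1.
- c2: R compares 6, 8, 14, 5, 16 and picks E; Player II would get 2.
- c3: R compares 16, 2, 10, 11, 6 and picks A; Player II would get 4.
Among 1, 2, 4, the best is 4 at c3. Subgame-perfect outcome: (A, c3) with payoffs (16, 4).
Now find the simultaneous Nash equilibrium.
R's best replies: c1→E; c2→E; c3→A.
Player II's best replies: A→c2; B→c1; C→c2; D→c3; E→c2.
Only (E, c2) has each player best-responding; Nash payoffs (16, 2).
Sequential outcome (A, c3) differs from the Nash profile (E, c2).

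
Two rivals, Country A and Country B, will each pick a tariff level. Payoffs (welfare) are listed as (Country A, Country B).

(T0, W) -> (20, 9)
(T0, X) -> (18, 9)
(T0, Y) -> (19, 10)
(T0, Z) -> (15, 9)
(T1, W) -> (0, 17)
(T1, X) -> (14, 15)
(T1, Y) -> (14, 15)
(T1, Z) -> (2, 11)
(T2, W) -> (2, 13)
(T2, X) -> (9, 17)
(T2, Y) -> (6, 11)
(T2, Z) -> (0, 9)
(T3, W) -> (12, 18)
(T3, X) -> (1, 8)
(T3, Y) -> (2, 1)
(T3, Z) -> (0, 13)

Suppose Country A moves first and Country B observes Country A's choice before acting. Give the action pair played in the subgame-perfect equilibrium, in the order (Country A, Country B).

(T0, Y)

Country B best-responds to each possible Country A move:
- T0: BR = Y, leader payoff 19.
- T1: BR = W, leader payoff 0.
- T2: BR = X, leader payoff 9.
- T3: BR = W, leader payoff 12.
Country A's induced payoffs are 19, 0, 9, 12, so Country A commits to T0. Subgame-perfect outcome: (T0, Y) with payoffs (19, 10).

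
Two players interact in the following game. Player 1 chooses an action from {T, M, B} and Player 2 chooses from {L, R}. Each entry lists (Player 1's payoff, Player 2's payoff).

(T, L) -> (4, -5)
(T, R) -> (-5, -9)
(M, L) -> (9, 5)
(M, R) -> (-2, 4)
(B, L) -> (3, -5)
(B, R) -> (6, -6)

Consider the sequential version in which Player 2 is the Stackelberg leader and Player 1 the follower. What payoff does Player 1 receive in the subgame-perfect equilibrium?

Solve by backward induction (Player 2 leads).
- L: Player 1 compares 4, 9, 3 and picks M; Player 2 would get 5.
- R: Player 1 compares -5, -2, 6 and picks B; Player 2 would get -6.
Player 2's induced payoffs are 5, -6, so Player 2 commits to L. Subgame-perfect outcome: (M, L) with payoffs (9, 5).

9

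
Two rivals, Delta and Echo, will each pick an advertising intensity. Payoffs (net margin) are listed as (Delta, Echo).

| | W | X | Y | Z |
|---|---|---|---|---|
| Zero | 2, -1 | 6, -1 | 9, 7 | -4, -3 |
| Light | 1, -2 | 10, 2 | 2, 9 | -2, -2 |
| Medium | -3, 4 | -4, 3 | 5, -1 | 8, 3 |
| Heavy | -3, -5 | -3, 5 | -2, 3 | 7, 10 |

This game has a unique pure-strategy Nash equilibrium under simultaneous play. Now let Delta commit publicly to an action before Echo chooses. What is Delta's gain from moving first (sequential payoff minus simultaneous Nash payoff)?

Backward induction with Delta moving first.
- Zero → Echo plays Y (best of -1, -1, 7, -3); Delta gets 9.
- Light → Echo plays Y (best of -2, 2, 9, -2); Delta gets 2.
- Medium → Echo plays W (best of 4, 3, -1, 3); Delta gets -3.
- Heavy → Echo plays Z (best of -5, 5, 3, 10); Delta gets 7.
Maximizing over 9, 2, -3, 7, Delta chooses Zero. Subgame-perfect outcome: (Zero, Y) with payoffs (9, 7).
Under simultaneous play:
Delta's best replies: W→Zero; X→Light; Y→Zero; Z→Medium.
Echo's best replies: Zero→Y; Light→Y; Medium→W; Heavy→Z.
The unique mutual best reply is (Zero, Y), giving (9, 7).
Delta's commitment gain: 9 − 9 = 0.

0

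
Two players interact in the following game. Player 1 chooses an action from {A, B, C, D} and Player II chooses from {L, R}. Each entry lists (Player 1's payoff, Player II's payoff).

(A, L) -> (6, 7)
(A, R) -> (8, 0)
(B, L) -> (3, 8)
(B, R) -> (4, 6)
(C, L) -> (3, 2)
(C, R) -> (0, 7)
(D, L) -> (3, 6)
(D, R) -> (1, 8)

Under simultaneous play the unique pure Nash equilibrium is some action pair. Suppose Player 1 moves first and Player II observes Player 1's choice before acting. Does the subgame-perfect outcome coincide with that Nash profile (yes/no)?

Solve by backward induction (Player 1 leads).
- A: BR = L, leader payoff 6.
- B: BR = L, leader payoff 3.
- C: BR = R, leader payoff 0.
- D: BR = R, leader payoff 1.
Among 6, 3, 0, 1, the best is 6 at A. Subgame-perfect outcome: (A, L) with payoffs (6, 7).
Under simultaneous play:
Player 1's best replies: L→A; R→A.
Player II's best replies: A→L; B→L; C→R; D→R.
The unique mutual best reply is (A, L), giving (6, 7).
Sequential outcome (A, L) coincides with the Nash profile (A, L).

yes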